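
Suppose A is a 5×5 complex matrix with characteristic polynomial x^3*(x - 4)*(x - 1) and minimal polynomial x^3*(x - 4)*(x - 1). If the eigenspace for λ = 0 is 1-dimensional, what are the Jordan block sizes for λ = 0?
Block sizes for λ = 0: [3]

Step 1 — from the characteristic polynomial, algebraic multiplicity of λ = 0 is 3. From dim ker(A − (0)·I) = 1, there are exactly 1 Jordan blocks for λ = 0.
Step 2 — from the minimal polynomial, the factor (x − 0)^3 tells us the largest block for λ = 0 has size 3.
Step 3 — with total size 3, 1 blocks, and largest block 3, the block sizes (in nonincreasing order) are [3].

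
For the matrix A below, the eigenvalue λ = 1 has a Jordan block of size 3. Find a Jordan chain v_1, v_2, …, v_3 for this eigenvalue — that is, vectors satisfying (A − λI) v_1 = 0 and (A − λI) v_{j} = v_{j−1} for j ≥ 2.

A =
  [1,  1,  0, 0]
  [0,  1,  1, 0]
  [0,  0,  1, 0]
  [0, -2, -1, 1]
A Jordan chain for λ = 1 of length 3:
v_1 = (1, 0, 0, -2)ᵀ
v_2 = (0, 1, 0, -1)ᵀ
v_3 = (0, 0, 1, 0)ᵀ

Let N = A − (1)·I. We want v_3 with N^3 v_3 = 0 but N^2 v_3 ≠ 0; then v_{j-1} := N · v_j for j = 3, …, 2.

Pick v_3 = (0, 0, 1, 0)ᵀ.
Then v_2 = N · v_3 = (0, 1, 0, -1)ᵀ.
Then v_1 = N · v_2 = (1, 0, 0, -2)ᵀ.

Sanity check: (A − (1)·I) v_1 = (0, 0, 0, 0)ᵀ = 0. ✓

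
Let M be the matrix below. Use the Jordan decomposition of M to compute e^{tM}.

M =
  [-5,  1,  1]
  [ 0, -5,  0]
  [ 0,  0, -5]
e^{tM} =
  [exp(-5*t), t*exp(-5*t), t*exp(-5*t)]
  [0, exp(-5*t), 0]
  [0, 0, exp(-5*t)]

Strategy: write M = P · J · P⁻¹ where J is a Jordan canonical form, so e^{tM} = P · e^{tJ} · P⁻¹, and e^{tJ} can be computed block-by-block.

M has Jordan form
J =
  [-5,  1,  0]
  [ 0, -5,  0]
  [ 0,  0, -5]
(up to reordering of blocks).

Per-block formulas:
  For a 2×2 Jordan block J_2(-5): exp(t · J_2(-5)) = e^(-5t)·(I + t·N), where N is the 2×2 nilpotent shift.
  For a 1×1 block at λ = -5: exp(t · [-5]) = [e^(-5t)].

After assembling e^{tJ} and conjugating by P, we get:

e^{tM} =
  [exp(-5*t), t*exp(-5*t), t*exp(-5*t)]
  [0, exp(-5*t), 0]
  [0, 0, exp(-5*t)]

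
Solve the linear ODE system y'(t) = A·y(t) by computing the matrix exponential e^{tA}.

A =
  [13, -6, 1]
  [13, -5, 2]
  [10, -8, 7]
e^{tA} =
  [-2*t^2*exp(5*t) + 8*t*exp(5*t) + exp(5*t), 2*t^2*exp(5*t) - 6*t*exp(5*t), -t^2*exp(5*t) + t*exp(5*t)]
  [-3*t^2*exp(5*t) + 13*t*exp(5*t), 3*t^2*exp(5*t) - 10*t*exp(5*t) + exp(5*t), -3*t^2*exp(5*t)/2 + 2*t*exp(5*t)]
  [-2*t^2*exp(5*t) + 10*t*exp(5*t), 2*t^2*exp(5*t) - 8*t*exp(5*t), -t^2*exp(5*t) + 2*t*exp(5*t) + exp(5*t)]

Strategy: write A = P · J · P⁻¹ where J is a Jordan canonical form, so e^{tA} = P · e^{tJ} · P⁻¹, and e^{tJ} can be computed block-by-block.

A has Jordan form
J =
  [5, 1, 0]
  [0, 5, 1]
  [0, 0, 5]
(up to reordering of blocks).

Per-block formulas:
  For a 3×3 Jordan block J_3(5): exp(t · J_3(5)) = e^(5t)·(I + t·N + (t^2/2)·N^2), where N is the 3×3 nilpotent shift.

After assembling e^{tJ} and conjugating by P, we get:

e^{tA} =
  [-2*t^2*exp(5*t) + 8*t*exp(5*t) + exp(5*t), 2*t^2*exp(5*t) - 6*t*exp(5*t), -t^2*exp(5*t) + t*exp(5*t)]
  [-3*t^2*exp(5*t) + 13*t*exp(5*t), 3*t^2*exp(5*t) - 10*t*exp(5*t) + exp(5*t), -3*t^2*exp(5*t)/2 + 2*t*exp(5*t)]
  [-2*t^2*exp(5*t) + 10*t*exp(5*t), 2*t^2*exp(5*t) - 8*t*exp(5*t), -t^2*exp(5*t) + 2*t*exp(5*t) + exp(5*t)]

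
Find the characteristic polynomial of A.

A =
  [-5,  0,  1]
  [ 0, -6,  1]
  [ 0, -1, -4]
x^3 + 15*x^2 + 75*x + 125

Expanding det(x·I − A) (e.g. by cofactor expansion or by noting that A is similar to its Jordan form J, which has the same characteristic polynomial as A) gives
  χ_A(x) = x^3 + 15*x^2 + 75*x + 125
which factors as (x + 5)^3. The eigenvalues (with algebraic multiplicities) are λ = -5 with multiplicity 3.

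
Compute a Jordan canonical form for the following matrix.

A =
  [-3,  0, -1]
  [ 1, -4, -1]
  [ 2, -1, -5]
J_3(-4)

The characteristic polynomial is
  det(x·I − A) = x^3 + 12*x^2 + 48*x + 64 = (x + 4)^3

Eigenvalues and multiplicities (the geometric multiplicity of λ is n − rank(A − λI), which equals the number of Jordan blocks for λ):
  λ = -4: algebraic multiplicity = 3, geometric multiplicity = 1

Determining the block sizes for each eigenvalue:
  λ = -4: one block (gm = 1), so the single block has size am = 3 → block sizes [3]

Assembling the blocks gives a Jordan form
J =
  [-4,  1,  0]
  [ 0, -4,  1]
  [ 0,  0, -4]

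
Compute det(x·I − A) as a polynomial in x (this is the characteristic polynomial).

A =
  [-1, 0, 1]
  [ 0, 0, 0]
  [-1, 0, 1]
x^3

Expanding det(x·I − A) (e.g. by cofactor expansion or by noting that A is similar to its Jordan form J, which has the same characteristic polynomial as A) gives
  χ_A(x) = x^3
which factors as x^3. The eigenvalues (with algebraic multiplicities) are λ = 0 with multiplicity 3.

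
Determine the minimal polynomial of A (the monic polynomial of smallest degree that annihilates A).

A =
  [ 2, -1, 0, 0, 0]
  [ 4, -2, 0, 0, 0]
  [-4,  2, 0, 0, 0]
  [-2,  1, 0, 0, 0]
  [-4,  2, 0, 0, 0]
x^2

The characteristic polynomial is χ_A(x) = x^5, so the eigenvalues are known. The minimal polynomial is
  m_A(x) = Π_λ (x − λ)^{k_λ}
where k_λ is the size of the *largest* Jordan block for λ (equivalently, the smallest k with (A − λI)^k v = 0 for every generalised eigenvector v of λ).

  λ = 0: largest Jordan block has size 2, contributing (x − 0)^2

So m_A(x) = x^2 = x^2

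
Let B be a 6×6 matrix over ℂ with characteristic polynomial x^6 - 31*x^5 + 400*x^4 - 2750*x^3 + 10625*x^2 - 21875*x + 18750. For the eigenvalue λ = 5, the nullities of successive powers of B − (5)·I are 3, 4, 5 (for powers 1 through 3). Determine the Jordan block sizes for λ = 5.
Block sizes for λ = 5: [3, 1, 1]

From the dimensions of kernels of powers, the number of Jordan blocks of size at least j is d_j − d_{j−1} where d_j = dim ker(N^j) (with d_0 = 0). Computing the differences gives [3, 1, 1].
The number of blocks of size exactly k is (#blocks of size ≥ k) − (#blocks of size ≥ k + 1), so the partition is: 2 block(s) of size 1, 1 block(s) of size 3.
In nonincreasing order the block sizes are [3, 1, 1].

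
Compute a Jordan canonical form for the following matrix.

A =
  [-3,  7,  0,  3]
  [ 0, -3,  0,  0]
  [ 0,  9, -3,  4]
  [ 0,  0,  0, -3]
J_2(-3) ⊕ J_2(-3)

The characteristic polynomial is
  det(x·I − A) = x^4 + 12*x^3 + 54*x^2 + 108*x + 81 = (x + 3)^4

Eigenvalues and multiplicities (the geometric multiplicity of λ is n − rank(A − λI), which equals the number of Jordan blocks for λ):
  λ = -3: algebraic multiplicity = 4, geometric multiplicity = 2

Determining the block sizes for each eigenvalue:
  λ = -3: with am = 4 and gm = 2, the partition is not yet determined (e.g. several partitions of 4 into 2 parts exist). Let N = A − (-3)·I. Computing rank(N^1) = 2, rank(N^2) = 0; the number of blocks of size ≥ j is rank(N^{j−1}) − rank(N^j), giving [2, 2]. So we have 2 block(s) of size 2 → block sizes [2, 2]

Assembling the blocks gives a Jordan form
J =
  [-3,  1,  0,  0]
  [ 0, -3,  0,  0]
  [ 0,  0, -3,  1]
  [ 0,  0,  0, -3]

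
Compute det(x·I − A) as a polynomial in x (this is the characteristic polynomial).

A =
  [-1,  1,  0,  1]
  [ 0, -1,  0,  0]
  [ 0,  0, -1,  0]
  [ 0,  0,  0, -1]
x^4 + 4*x^3 + 6*x^2 + 4*x + 1

Expanding det(x·I − A) (e.g. by cofactor expansion or by noting that A is similar to its Jordan form J, which has the same characteristic polynomial as A) gives
  χ_A(x) = x^4 + 4*x^3 + 6*x^2 + 4*x + 1
which factors as (x + 1)^4. The eigenvalues (with algebraic multiplicities) are λ = -1 with multiplicity 4.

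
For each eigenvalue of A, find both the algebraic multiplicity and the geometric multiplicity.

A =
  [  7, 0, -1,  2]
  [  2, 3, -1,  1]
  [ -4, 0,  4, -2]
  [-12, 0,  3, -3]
λ = 2: alg = 1, geom = 1; λ = 3: alg = 3, geom = 2

Step 1 — factor the characteristic polynomial to read off the algebraic multiplicities:
  χ_A(x) = (x - 3)^3*(x - 2)

Step 2 — compute geometric multiplicities via the rank-nullity identity g(λ) = n − rank(A − λI):
  rank(A − (2)·I) = 3, so dim ker(A − (2)·I) = n − 3 = 1
  rank(A − (3)·I) = 2, so dim ker(A − (3)·I) = n − 2 = 2

Summary:
  λ = 2: algebraic multiplicity = 1, geometric multiplicity = 1
  λ = 3: algebraic multiplicity = 3, geometric multiplicity = 2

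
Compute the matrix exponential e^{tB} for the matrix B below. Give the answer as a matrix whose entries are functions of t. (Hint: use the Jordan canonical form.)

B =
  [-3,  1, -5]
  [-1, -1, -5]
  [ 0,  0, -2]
e^{tB} =
  [-t*exp(-2*t) + exp(-2*t), t*exp(-2*t), -5*t*exp(-2*t)]
  [-t*exp(-2*t), t*exp(-2*t) + exp(-2*t), -5*t*exp(-2*t)]
  [0, 0, exp(-2*t)]

Strategy: write B = P · J · P⁻¹ where J is a Jordan canonical form, so e^{tB} = P · e^{tJ} · P⁻¹, and e^{tJ} can be computed block-by-block.

B has Jordan form
J =
  [-2,  1,  0]
  [ 0, -2,  0]
  [ 0,  0, -2]
(up to reordering of blocks).

Per-block formulas:
  For a 2×2 Jordan block J_2(-2): exp(t · J_2(-2)) = e^(-2t)·(I + t·N), where N is the 2×2 nilpotent shift.
  For a 1×1 block at λ = -2: exp(t · [-2]) = [e^(-2t)].

After assembling e^{tJ} and conjugating by P, we get:

e^{tB} =
  [-t*exp(-2*t) + exp(-2*t), t*exp(-2*t), -5*t*exp(-2*t)]
  [-t*exp(-2*t), t*exp(-2*t) + exp(-2*t), -5*t*exp(-2*t)]
  [0, 0, exp(-2*t)]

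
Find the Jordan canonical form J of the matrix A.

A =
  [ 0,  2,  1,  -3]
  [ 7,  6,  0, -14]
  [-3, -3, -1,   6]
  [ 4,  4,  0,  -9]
J_3(-1) ⊕ J_1(-1)

The characteristic polynomial is
  det(x·I − A) = x^4 + 4*x^3 + 6*x^2 + 4*x + 1 = (x + 1)^4

Eigenvalues and multiplicities (the geometric multiplicity of λ is n − rank(A − λI), which equals the number of Jordan blocks for λ):
  λ = -1: algebraic multiplicity = 4, geometric multiplicity = 2

Determining the block sizes for each eigenvalue:
  λ = -1: with am = 4 and gm = 2, the partition is not yet determined (e.g. several partitions of 4 into 2 parts exist). Let N = A − (-1)·I. Computing rank(N^1) = 2, rank(N^2) = 1, rank(N^3) = 0; the number of blocks of size ≥ j is rank(N^{j−1}) − rank(N^j), giving [2, 1, 1]. So we have 1 block(s) of size 3, 1 block(s) of size 1 → block sizes [3, 1]

Assembling the blocks gives a Jordan form
J =
  [-1,  1,  0,  0]
  [ 0, -1,  1,  0]
  [ 0,  0, -1,  0]
  [ 0,  0,  0, -1]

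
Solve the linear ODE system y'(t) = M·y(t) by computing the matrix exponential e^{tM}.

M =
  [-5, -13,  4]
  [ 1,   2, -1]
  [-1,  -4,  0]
e^{tM} =
  [-t^2*exp(-t)/2 - 4*t*exp(-t) + exp(-t), -3*t^2*exp(-t)/2 - 13*t*exp(-t), t^2*exp(-t)/2 + 4*t*exp(-t)]
  [t*exp(-t), 3*t*exp(-t) + exp(-t), -t*exp(-t)]
  [-t^2*exp(-t)/2 - t*exp(-t), -3*t^2*exp(-t)/2 - 4*t*exp(-t), t^2*exp(-t)/2 + t*exp(-t) + exp(-t)]

Strategy: write M = P · J · P⁻¹ where J is a Jordan canonical form, so e^{tM} = P · e^{tJ} · P⁻¹, and e^{tJ} can be computed block-by-block.

M has Jordan form
J =
  [-1,  1,  0]
  [ 0, -1,  1]
  [ 0,  0, -1]
(up to reordering of blocks).

Per-block formulas:
  For a 3×3 Jordan block J_3(-1): exp(t · J_3(-1)) = e^(-1t)·(I + t·N + (t^2/2)·N^2), where N is the 3×3 nilpotent shift.

After assembling e^{tJ} and conjugating by P, we get:

e^{tM} =
  [-t^2*exp(-t)/2 - 4*t*exp(-t) + exp(-t), -3*t^2*exp(-t)/2 - 13*t*exp(-t), t^2*exp(-t)/2 + 4*t*exp(-t)]
  [t*exp(-t), 3*t*exp(-t) + exp(-t), -t*exp(-t)]
  [-t^2*exp(-t)/2 - t*exp(-t), -3*t^2*exp(-t)/2 - 4*t*exp(-t), t^2*exp(-t)/2 + t*exp(-t) + exp(-t)]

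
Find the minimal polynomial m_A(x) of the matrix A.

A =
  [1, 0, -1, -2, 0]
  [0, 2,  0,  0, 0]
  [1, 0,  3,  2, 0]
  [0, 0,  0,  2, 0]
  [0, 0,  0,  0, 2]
x^2 - 4*x + 4

The characteristic polynomial is χ_A(x) = (x - 2)^5, so the eigenvalues are known. The minimal polynomial is
  m_A(x) = Π_λ (x − λ)^{k_λ}
where k_λ is the size of the *largest* Jordan block for λ (equivalently, the smallest k with (A − λI)^k v = 0 for every generalised eigenvector v of λ).

  λ = 2: largest Jordan block has size 2, contributing (x − 2)^2

So m_A(x) = (x - 2)^2 = x^2 - 4*x + 4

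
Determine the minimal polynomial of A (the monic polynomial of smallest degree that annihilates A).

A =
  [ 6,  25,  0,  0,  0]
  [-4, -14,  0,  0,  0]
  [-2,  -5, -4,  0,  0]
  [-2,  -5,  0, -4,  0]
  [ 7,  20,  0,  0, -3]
x^3 + 11*x^2 + 40*x + 48

The characteristic polynomial is χ_A(x) = (x + 3)*(x + 4)^4, so the eigenvalues are known. The minimal polynomial is
  m_A(x) = Π_λ (x − λ)^{k_λ}
where k_λ is the size of the *largest* Jordan block for λ (equivalently, the smallest k with (A − λI)^k v = 0 for every generalised eigenvector v of λ).

  λ = -4: largest Jordan block has size 2, contributing (x + 4)^2
  λ = -3: largest Jordan block has size 1, contributing (x + 3)

So m_A(x) = (x + 3)*(x + 4)^2 = x^3 + 11*x^2 + 40*x + 48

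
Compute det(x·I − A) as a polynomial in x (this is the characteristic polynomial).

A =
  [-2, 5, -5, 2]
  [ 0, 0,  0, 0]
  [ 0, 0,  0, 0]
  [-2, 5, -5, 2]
x^4

Expanding det(x·I − A) (e.g. by cofactor expansion or by noting that A is similar to its Jordan form J, which has the same characteristic polynomial as A) gives
  χ_A(x) = x^4
which factors as x^4. The eigenvalues (with algebraic multiplicities) are λ = 0 with multiplicity 4.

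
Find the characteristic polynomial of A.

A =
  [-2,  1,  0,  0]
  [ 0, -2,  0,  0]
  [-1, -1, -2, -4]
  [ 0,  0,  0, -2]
x^4 + 8*x^3 + 24*x^2 + 32*x + 16

Expanding det(x·I − A) (e.g. by cofactor expansion or by noting that A is similar to its Jordan form J, which has the same characteristic polynomial as A) gives
  χ_A(x) = x^4 + 8*x^3 + 24*x^2 + 32*x + 16
which factors as (x + 2)^4. The eigenvalues (with algebraic multiplicities) are λ = -2 with multiplicity 4.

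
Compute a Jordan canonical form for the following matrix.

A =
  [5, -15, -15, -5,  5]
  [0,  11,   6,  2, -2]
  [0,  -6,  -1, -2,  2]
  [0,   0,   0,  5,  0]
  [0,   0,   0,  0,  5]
J_2(5) ⊕ J_1(5) ⊕ J_1(5) ⊕ J_1(5)

The characteristic polynomial is
  det(x·I − A) = x^5 - 25*x^4 + 250*x^3 - 1250*x^2 + 3125*x - 3125 = (x - 5)^5

Eigenvalues and multiplicities (the geometric multiplicity of λ is n − rank(A − λI), which equals the number of Jordan blocks for λ):
  λ = 5: algebraic multiplicity = 5, geometric multiplicity = 4

Determining the block sizes for each eigenvalue:
  λ = 5: 4 blocks summing to 5 forces exactly one block of size 2 and the rest size 1 → block sizes [2, 1, 1, 1]

Assembling the blocks gives a Jordan form
J =
  [5, 1, 0, 0, 0]
  [0, 5, 0, 0, 0]
  [0, 0, 5, 0, 0]
  [0, 0, 0, 5, 0]
  [0, 0, 0, 0, 5]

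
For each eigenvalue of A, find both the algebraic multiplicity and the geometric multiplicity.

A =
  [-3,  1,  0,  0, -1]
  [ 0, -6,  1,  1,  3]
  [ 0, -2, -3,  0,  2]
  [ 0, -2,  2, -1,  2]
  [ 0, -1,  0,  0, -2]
λ = -3: alg = 5, geom = 3

Step 1 — factor the characteristic polynomial to read off the algebraic multiplicities:
  χ_A(x) = (x + 3)^5

Step 2 — compute geometric multiplicities via the rank-nullity identity g(λ) = n − rank(A − λI):
  rank(A − (-3)·I) = 2, so dim ker(A − (-3)·I) = n − 2 = 3

Summary:
  λ = -3: algebraic multiplicity = 5, geometric multiplicity = 3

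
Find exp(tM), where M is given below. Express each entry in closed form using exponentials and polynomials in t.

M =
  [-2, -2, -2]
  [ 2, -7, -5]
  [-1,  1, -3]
e^{tM} =
  [t^2*exp(-4*t) + 2*t*exp(-4*t) + exp(-4*t), -2*t*exp(-4*t), 2*t^2*exp(-4*t) - 2*t*exp(-4*t)]
  [3*t^2*exp(-4*t)/2 + 2*t*exp(-4*t), -3*t*exp(-4*t) + exp(-4*t), 3*t^2*exp(-4*t) - 5*t*exp(-4*t)]
  [-t^2*exp(-4*t)/2 - t*exp(-4*t), t*exp(-4*t), -t^2*exp(-4*t) + t*exp(-4*t) + exp(-4*t)]

Strategy: write M = P · J · P⁻¹ where J is a Jordan canonical form, so e^{tM} = P · e^{tJ} · P⁻¹, and e^{tJ} can be computed block-by-block.

M has Jordan form
J =
  [-4,  1,  0]
  [ 0, -4,  1]
  [ 0,  0, -4]
(up to reordering of blocks).

Per-block formulas:
  For a 3×3 Jordan block J_3(-4): exp(t · J_3(-4)) = e^(-4t)·(I + t·N + (t^2/2)·N^2), where N is the 3×3 nilpotent shift.

After assembling e^{tJ} and conjugating by P, we get:

e^{tM} =
  [t^2*exp(-4*t) + 2*t*exp(-4*t) + exp(-4*t), -2*t*exp(-4*t), 2*t^2*exp(-4*t) - 2*t*exp(-4*t)]
  [3*t^2*exp(-4*t)/2 + 2*t*exp(-4*t), -3*t*exp(-4*t) + exp(-4*t), 3*t^2*exp(-4*t) - 5*t*exp(-4*t)]
  [-t^2*exp(-4*t)/2 - t*exp(-4*t), t*exp(-4*t), -t^2*exp(-4*t) + t*exp(-4*t) + exp(-4*t)]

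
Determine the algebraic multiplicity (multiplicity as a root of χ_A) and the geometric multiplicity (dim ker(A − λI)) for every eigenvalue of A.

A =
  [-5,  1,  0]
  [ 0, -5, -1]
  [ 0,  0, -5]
λ = -5: alg = 3, geom = 1

Step 1 — factor the characteristic polynomial to read off the algebraic multiplicities:
  χ_A(x) = (x + 5)^3

Step 2 — compute geometric multiplicities via the rank-nullity identity g(λ) = n − rank(A − λI):
  rank(A − (-5)·I) = 2, so dim ker(A − (-5)·I) = n − 2 = 1

Summary:
  λ = -5: algebraic multiplicity = 3, geometric multiplicity = 1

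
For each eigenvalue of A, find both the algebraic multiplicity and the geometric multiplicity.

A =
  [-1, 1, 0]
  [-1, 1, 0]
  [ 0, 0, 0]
λ = 0: alg = 3, geom = 2

Step 1 — factor the characteristic polynomial to read off the algebraic multiplicities:
  χ_A(x) = x^3

Step 2 — compute geometric multiplicities via the rank-nullity identity g(λ) = n − rank(A − λI):
  rank(A − (0)·I) = 1, so dim ker(A − (0)·I) = n − 1 = 2

Summary:
  λ = 0: algebraic multiplicity = 3, geometric multiplicity = 2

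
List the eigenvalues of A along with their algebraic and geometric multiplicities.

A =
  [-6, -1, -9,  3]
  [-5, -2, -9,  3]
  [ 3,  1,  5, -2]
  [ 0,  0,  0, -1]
λ = -1: alg = 4, geom = 2

Step 1 — factor the characteristic polynomial to read off the algebraic multiplicities:
  χ_A(x) = (x + 1)^4

Step 2 — compute geometric multiplicities via the rank-nullity identity g(λ) = n − rank(A − λI):
  rank(A − (-1)·I) = 2, so dim ker(A − (-1)·I) = n − 2 = 2

Summary:
  λ = -1: algebraic multiplicity = 4, geometric multiplicity = 2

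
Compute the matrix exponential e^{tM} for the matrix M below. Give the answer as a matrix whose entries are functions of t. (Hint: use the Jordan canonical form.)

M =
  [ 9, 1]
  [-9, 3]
e^{tM} =
  [3*t*exp(6*t) + exp(6*t), t*exp(6*t)]
  [-9*t*exp(6*t), -3*t*exp(6*t) + exp(6*t)]

Strategy: write M = P · J · P⁻¹ where J is a Jordan canonical form, so e^{tM} = P · e^{tJ} · P⁻¹, and e^{tJ} can be computed block-by-block.

M has Jordan form
J =
  [6, 1]
  [0, 6]
(up to reordering of blocks).

Per-block formulas:
  For a 2×2 Jordan block J_2(6): exp(t · J_2(6)) = e^(6t)·(I + t·N), where N is the 2×2 nilpotent shift.

After assembling e^{tJ} and conjugating by P, we get:

e^{tM} =
  [3*t*exp(6*t) + exp(6*t), t*exp(6*t)]
  [-9*t*exp(6*t), -3*t*exp(6*t) + exp(6*t)]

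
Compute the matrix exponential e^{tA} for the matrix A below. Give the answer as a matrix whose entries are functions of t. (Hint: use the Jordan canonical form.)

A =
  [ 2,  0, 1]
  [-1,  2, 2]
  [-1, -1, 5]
e^{tA} =
  [-t*exp(3*t) + exp(3*t), -t^2*exp(3*t)/2, t^2*exp(3*t)/2 + t*exp(3*t)]
  [-t*exp(3*t), -t^2*exp(3*t)/2 - t*exp(3*t) + exp(3*t), t^2*exp(3*t)/2 + 2*t*exp(3*t)]
  [-t*exp(3*t), -t^2*exp(3*t)/2 - t*exp(3*t), t^2*exp(3*t)/2 + 2*t*exp(3*t) + exp(3*t)]

Strategy: write A = P · J · P⁻¹ where J is a Jordan canonical form, so e^{tA} = P · e^{tJ} · P⁻¹, and e^{tJ} can be computed block-by-block.

A has Jordan form
J =
  [3, 1, 0]
  [0, 3, 1]
  [0, 0, 3]
(up to reordering of blocks).

Per-block formulas:
  For a 3×3 Jordan block J_3(3): exp(t · J_3(3)) = e^(3t)·(I + t·N + (t^2/2)·N^2), where N is the 3×3 nilpotent shift.

After assembling e^{tJ} and conjugating by P, we get:

e^{tA} =
  [-t*exp(3*t) + exp(3*t), -t^2*exp(3*t)/2, t^2*exp(3*t)/2 + t*exp(3*t)]
  [-t*exp(3*t), -t^2*exp(3*t)/2 - t*exp(3*t) + exp(3*t), t^2*exp(3*t)/2 + 2*t*exp(3*t)]
  [-t*exp(3*t), -t^2*exp(3*t)/2 - t*exp(3*t), t^2*exp(3*t)/2 + 2*t*exp(3*t) + exp(3*t)]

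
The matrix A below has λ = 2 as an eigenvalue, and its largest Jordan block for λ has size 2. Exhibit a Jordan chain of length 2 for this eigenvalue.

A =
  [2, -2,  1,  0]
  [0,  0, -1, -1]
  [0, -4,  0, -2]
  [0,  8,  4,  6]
A Jordan chain for λ = 2 of length 2:
v_1 = (-2, -2, -4, 8)ᵀ
v_2 = (0, 1, 0, 0)ᵀ

Let N = A − (2)·I. We want v_2 with N^2 v_2 = 0 but N^1 v_2 ≠ 0; then v_{j-1} := N · v_j for j = 2, …, 2.

Pick v_2 = (0, 1, 0, 0)ᵀ.
Then v_1 = N · v_2 = (-2, -2, -4, 8)ᵀ.

Sanity check: (A − (2)·I) v_1 = (0, 0, 0, 0)ᵀ = 0. ✓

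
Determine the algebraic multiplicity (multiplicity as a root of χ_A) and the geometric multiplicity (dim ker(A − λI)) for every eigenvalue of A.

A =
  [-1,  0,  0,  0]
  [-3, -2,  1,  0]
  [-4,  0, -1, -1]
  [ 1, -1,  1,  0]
λ = -1: alg = 4, geom = 2

Step 1 — factor the characteristic polynomial to read off the algebraic multiplicities:
  χ_A(x) = (x + 1)^4

Step 2 — compute geometric multiplicities via the rank-nullity identity g(λ) = n − rank(A − λI):
  rank(A − (-1)·I) = 2, so dim ker(A − (-1)·I) = n − 2 = 2

Summary:
  λ = -1: algebraic multiplicity = 4, geometric multiplicity = 2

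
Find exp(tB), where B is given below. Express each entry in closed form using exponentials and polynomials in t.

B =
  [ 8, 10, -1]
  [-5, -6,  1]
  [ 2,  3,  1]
e^{tB} =
  [-3*t^2*exp(t)/2 + 7*t*exp(t) + exp(t), -3*t^2*exp(t)/2 + 10*t*exp(t), 3*t^2*exp(t)/2 - t*exp(t)]
  [t^2*exp(t) - 5*t*exp(t), t^2*exp(t) - 7*t*exp(t) + exp(t), -t^2*exp(t) + t*exp(t)]
  [-t^2*exp(t)/2 + 2*t*exp(t), -t^2*exp(t)/2 + 3*t*exp(t), t^2*exp(t)/2 + exp(t)]

Strategy: write B = P · J · P⁻¹ where J is a Jordan canonical form, so e^{tB} = P · e^{tJ} · P⁻¹, and e^{tJ} can be computed block-by-block.

B has Jordan form
J =
  [1, 1, 0]
  [0, 1, 1]
  [0, 0, 1]
(up to reordering of blocks).

Per-block formulas:
  For a 3×3 Jordan block J_3(1): exp(t · J_3(1)) = e^(1t)·(I + t·N + (t^2/2)·N^2), where N is the 3×3 nilpotent shift.

After assembling e^{tJ} and conjugating by P, we get:

e^{tB} =
  [-3*t^2*exp(t)/2 + 7*t*exp(t) + exp(t), -3*t^2*exp(t)/2 + 10*t*exp(t), 3*t^2*exp(t)/2 - t*exp(t)]
  [t^2*exp(t) - 5*t*exp(t), t^2*exp(t) - 7*t*exp(t) + exp(t), -t^2*exp(t) + t*exp(t)]
  [-t^2*exp(t)/2 + 2*t*exp(t), -t^2*exp(t)/2 + 3*t*exp(t), t^2*exp(t)/2 + exp(t)]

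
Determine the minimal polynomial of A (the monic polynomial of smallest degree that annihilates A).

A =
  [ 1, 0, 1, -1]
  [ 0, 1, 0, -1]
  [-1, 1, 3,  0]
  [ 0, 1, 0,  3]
x^2 - 4*x + 4

The characteristic polynomial is χ_A(x) = (x - 2)^4, so the eigenvalues are known. The minimal polynomial is
  m_A(x) = Π_λ (x − λ)^{k_λ}
where k_λ is the size of the *largest* Jordan block for λ (equivalently, the smallest k with (A − λI)^k v = 0 for every generalised eigenvector v of λ).

  λ = 2: largest Jordan block has size 2, contributing (x − 2)^2

So m_A(x) = (x - 2)^2 = x^2 - 4*x + 4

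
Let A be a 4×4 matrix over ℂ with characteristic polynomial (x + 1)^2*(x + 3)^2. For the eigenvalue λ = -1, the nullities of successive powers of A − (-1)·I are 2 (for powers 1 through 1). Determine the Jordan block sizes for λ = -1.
Block sizes for λ = -1: [1, 1]

From the dimensions of kernels of powers, the number of Jordan blocks of size at least j is d_j − d_{j−1} where d_j = dim ker(N^j) (with d_0 = 0). Computing the differences gives [2].
The number of blocks of size exactly k is (#blocks of size ≥ k) − (#blocks of size ≥ k + 1), so the partition is: 2 block(s) of size 1.
In nonincreasing order the block sizes are [1, 1].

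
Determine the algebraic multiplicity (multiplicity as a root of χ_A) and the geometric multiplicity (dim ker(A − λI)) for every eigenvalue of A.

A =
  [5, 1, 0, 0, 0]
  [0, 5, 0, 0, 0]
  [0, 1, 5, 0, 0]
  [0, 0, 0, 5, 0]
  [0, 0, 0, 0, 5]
λ = 5: alg = 5, geom = 4

Step 1 — factor the characteristic polynomial to read off the algebraic multiplicities:
  χ_A(x) = (x - 5)^5

Step 2 — compute geometric multiplicities via the rank-nullity identity g(λ) = n − rank(A − λI):
  rank(A − (5)·I) = 1, so dim ker(A − (5)·I) = n − 1 = 4

Summary:
  λ = 5: algebraic multiplicity = 5, geometric multiplicity = 4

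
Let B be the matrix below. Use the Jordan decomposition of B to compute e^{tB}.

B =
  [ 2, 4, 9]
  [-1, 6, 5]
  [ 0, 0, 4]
e^{tB} =
  [-2*t*exp(4*t) + exp(4*t), 4*t*exp(4*t), t^2*exp(4*t) + 9*t*exp(4*t)]
  [-t*exp(4*t), 2*t*exp(4*t) + exp(4*t), t^2*exp(4*t)/2 + 5*t*exp(4*t)]
  [0, 0, exp(4*t)]

Strategy: write B = P · J · P⁻¹ where J is a Jordan canonical form, so e^{tB} = P · e^{tJ} · P⁻¹, and e^{tJ} can be computed block-by-block.

B has Jordan form
J =
  [4, 1, 0]
  [0, 4, 1]
  [0, 0, 4]
(up to reordering of blocks).

Per-block formulas:
  For a 3×3 Jordan block J_3(4): exp(t · J_3(4)) = e^(4t)·(I + t·N + (t^2/2)·N^2), where N is the 3×3 nilpotent shift.

After assembling e^{tJ} and conjugating by P, we get:

e^{tB} =
  [-2*t*exp(4*t) + exp(4*t), 4*t*exp(4*t), t^2*exp(4*t) + 9*t*exp(4*t)]
  [-t*exp(4*t), 2*t*exp(4*t) + exp(4*t), t^2*exp(4*t)/2 + 5*t*exp(4*t)]
  [0, 0, exp(4*t)]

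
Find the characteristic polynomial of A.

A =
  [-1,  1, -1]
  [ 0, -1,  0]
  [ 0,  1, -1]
x^3 + 3*x^2 + 3*x + 1

Expanding det(x·I − A) (e.g. by cofactor expansion or by noting that A is similar to its Jordan form J, which has the same characteristic polynomial as A) gives
  χ_A(x) = x^3 + 3*x^2 + 3*x + 1
which factors as (x + 1)^3. The eigenvalues (with algebraic multiplicities) are λ = -1 with multiplicity 3.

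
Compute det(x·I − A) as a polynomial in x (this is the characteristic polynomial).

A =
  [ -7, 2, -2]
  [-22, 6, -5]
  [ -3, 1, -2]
x^3 + 3*x^2 + 3*x + 1

Expanding det(x·I − A) (e.g. by cofactor expansion or by noting that A is similar to its Jordan form J, which has the same characteristic polynomial as A) gives
  χ_A(x) = x^3 + 3*x^2 + 3*x + 1
which factors as (x + 1)^3. The eigenvalues (with algebraic multiplicities) are λ = -1 with multiplicity 3.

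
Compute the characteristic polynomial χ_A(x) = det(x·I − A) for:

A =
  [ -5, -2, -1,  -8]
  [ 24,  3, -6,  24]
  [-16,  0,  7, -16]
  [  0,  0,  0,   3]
x^4 - 8*x^3 + 18*x^2 - 27

Expanding det(x·I − A) (e.g. by cofactor expansion or by noting that A is similar to its Jordan form J, which has the same characteristic polynomial as A) gives
  χ_A(x) = x^4 - 8*x^3 + 18*x^2 - 27
which factors as (x - 3)^3*(x + 1). The eigenvalues (with algebraic multiplicities) are λ = -1 with multiplicity 1, λ = 3 with multiplicity 3.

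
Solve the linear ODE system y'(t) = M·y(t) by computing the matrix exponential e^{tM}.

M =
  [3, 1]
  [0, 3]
e^{tM} =
  [exp(3*t), t*exp(3*t)]
  [0, exp(3*t)]

Strategy: write M = P · J · P⁻¹ where J is a Jordan canonical form, so e^{tM} = P · e^{tJ} · P⁻¹, and e^{tJ} can be computed block-by-block.

M has Jordan form
J =
  [3, 1]
  [0, 3]
(up to reordering of blocks).

Per-block formulas:
  For a 2×2 Jordan block J_2(3): exp(t · J_2(3)) = e^(3t)·(I + t·N), where N is the 2×2 nilpotent shift.

After assembling e^{tJ} and conjugating by P, we get:

e^{tM} =
  [exp(3*t), t*exp(3*t)]
  [0, exp(3*t)]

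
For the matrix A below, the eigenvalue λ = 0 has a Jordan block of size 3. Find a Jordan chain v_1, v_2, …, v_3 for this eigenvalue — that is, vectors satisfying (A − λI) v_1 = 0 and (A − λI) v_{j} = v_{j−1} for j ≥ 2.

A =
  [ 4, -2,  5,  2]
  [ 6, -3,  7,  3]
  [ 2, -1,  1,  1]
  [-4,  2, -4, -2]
A Jordan chain for λ = 0 of length 3:
v_1 = (6, 8, 0, -4)ᵀ
v_2 = (4, 6, 2, -4)ᵀ
v_3 = (1, 0, 0, 0)ᵀ

Let N = A − (0)·I. We want v_3 with N^3 v_3 = 0 but N^2 v_3 ≠ 0; then v_{j-1} := N · v_j for j = 3, …, 2.

Pick v_3 = (1, 0, 0, 0)ᵀ.
Then v_2 = N · v_3 = (4, 6, 2, -4)ᵀ.
Then v_1 = N · v_2 = (6, 8, 0, -4)ᵀ.

Sanity check: (A − (0)·I) v_1 = (0, 0, 0, 0)ᵀ = 0. ✓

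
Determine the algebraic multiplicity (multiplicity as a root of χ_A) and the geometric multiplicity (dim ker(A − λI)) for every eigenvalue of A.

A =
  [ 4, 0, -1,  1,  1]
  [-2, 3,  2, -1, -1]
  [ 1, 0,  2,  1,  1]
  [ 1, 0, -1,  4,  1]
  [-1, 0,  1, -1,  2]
λ = 3: alg = 5, geom = 3

Step 1 — factor the characteristic polynomial to read off the algebraic multiplicities:
  χ_A(x) = (x - 3)^5

Step 2 — compute geometric multiplicities via the rank-nullity identity g(λ) = n − rank(A − λI):
  rank(A − (3)·I) = 2, so dim ker(A − (3)·I) = n − 2 = 3

Summary:
  λ = 3: algebraic multiplicity = 5, geometric multiplicity = 3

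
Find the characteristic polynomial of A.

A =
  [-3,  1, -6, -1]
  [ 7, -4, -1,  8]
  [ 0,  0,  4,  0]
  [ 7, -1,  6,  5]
x^4 - 2*x^3 - 23*x^2 + 24*x + 144

Expanding det(x·I − A) (e.g. by cofactor expansion or by noting that A is similar to its Jordan form J, which has the same characteristic polynomial as A) gives
  χ_A(x) = x^4 - 2*x^3 - 23*x^2 + 24*x + 144
which factors as (x - 4)^2*(x + 3)^2. The eigenvalues (with algebraic multiplicities) are λ = -3 with multiplicity 2, λ = 4 with multiplicity 2.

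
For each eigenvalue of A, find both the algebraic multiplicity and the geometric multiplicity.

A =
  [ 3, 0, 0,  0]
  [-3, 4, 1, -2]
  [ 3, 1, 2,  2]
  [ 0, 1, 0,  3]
λ = 3: alg = 4, geom = 2

Step 1 — factor the characteristic polynomial to read off the algebraic multiplicities:
  χ_A(x) = (x - 3)^4

Step 2 — compute geometric multiplicities via the rank-nullity identity g(λ) = n − rank(A − λI):
  rank(A − (3)·I) = 2, so dim ker(A − (3)·I) = n − 2 = 2

Summary:
  λ = 3: algebraic multiplicity = 4, geometric multiplicity = 2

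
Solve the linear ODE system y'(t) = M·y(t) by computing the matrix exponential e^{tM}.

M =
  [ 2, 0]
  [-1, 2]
e^{tM} =
  [exp(2*t), 0]
  [-t*exp(2*t), exp(2*t)]

Strategy: write M = P · J · P⁻¹ where J is a Jordan canonical form, so e^{tM} = P · e^{tJ} · P⁻¹, and e^{tJ} can be computed block-by-block.

M has Jordan form
J =
  [2, 1]
  [0, 2]
(up to reordering of blocks).

Per-block formulas:
  For a 2×2 Jordan block J_2(2): exp(t · J_2(2)) = e^(2t)·(I + t·N), where N is the 2×2 nilpotent shift.

After assembling e^{tJ} and conjugating by P, we get:

e^{tM} =
  [exp(2*t), 0]
  [-t*exp(2*t), exp(2*t)]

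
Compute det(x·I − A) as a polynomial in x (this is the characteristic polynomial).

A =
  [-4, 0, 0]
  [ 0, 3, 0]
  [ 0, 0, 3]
x^3 - 2*x^2 - 15*x + 36

Expanding det(x·I − A) (e.g. by cofactor expansion or by noting that A is similar to its Jordan form J, which has the same characteristic polynomial as A) gives
  χ_A(x) = x^3 - 2*x^2 - 15*x + 36
which factors as (x - 3)^2*(x + 4). The eigenvalues (with algebraic multiplicities) are λ = -4 with multiplicity 1, λ = 3 with multiplicity 2.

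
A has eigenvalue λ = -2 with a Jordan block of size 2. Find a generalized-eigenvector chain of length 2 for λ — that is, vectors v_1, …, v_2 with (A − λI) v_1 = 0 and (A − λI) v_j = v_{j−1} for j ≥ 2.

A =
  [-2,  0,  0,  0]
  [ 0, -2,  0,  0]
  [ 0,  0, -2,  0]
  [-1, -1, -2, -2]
A Jordan chain for λ = -2 of length 2:
v_1 = (0, 0, 0, -1)ᵀ
v_2 = (1, 0, 0, 0)ᵀ

Let N = A − (-2)·I. We want v_2 with N^2 v_2 = 0 but N^1 v_2 ≠ 0; then v_{j-1} := N · v_j for j = 2, …, 2.

Pick v_2 = (1, 0, 0, 0)ᵀ.
Then v_1 = N · v_2 = (0, 0, 0, -1)ᵀ.

Sanity check: (A − (-2)·I) v_1 = (0, 0, 0, 0)ᵀ = 0. ✓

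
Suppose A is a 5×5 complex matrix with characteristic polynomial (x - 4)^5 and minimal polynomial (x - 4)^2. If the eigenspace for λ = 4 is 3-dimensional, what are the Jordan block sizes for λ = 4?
Block sizes for λ = 4: [2, 2, 1]

Step 1 — from the characteristic polynomial, algebraic multiplicity of λ = 4 is 5. From dim ker(A − (4)·I) = 3, there are exactly 3 Jordan blocks for λ = 4.
Step 2 — from the minimal polynomial, the factor (x − 4)^2 tells us the largest block for λ = 4 has size 2.
Step 3 — with total size 5, 3 blocks, and largest block 2, the block sizes (in nonincreasing order) are [2, 2, 1].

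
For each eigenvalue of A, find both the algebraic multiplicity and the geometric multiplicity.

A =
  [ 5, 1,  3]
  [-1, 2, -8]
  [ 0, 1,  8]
λ = 5: alg = 3, geom = 1

Step 1 — factor the characteristic polynomial to read off the algebraic multiplicities:
  χ_A(x) = (x - 5)^3

Step 2 — compute geometric multiplicities via the rank-nullity identity g(λ) = n − rank(A − λI):
  rank(A − (5)·I) = 2, so dim ker(A − (5)·I) = n − 2 = 1

Summary:
  λ = 5: algebraic multiplicity = 3, geometric multiplicity = 1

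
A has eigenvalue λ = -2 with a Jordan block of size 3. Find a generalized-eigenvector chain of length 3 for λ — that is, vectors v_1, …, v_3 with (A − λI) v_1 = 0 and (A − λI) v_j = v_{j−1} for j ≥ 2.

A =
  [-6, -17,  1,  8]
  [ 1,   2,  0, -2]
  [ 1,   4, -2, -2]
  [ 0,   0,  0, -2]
A Jordan chain for λ = -2 of length 3:
v_1 = (4, -1, -1, 0)ᵀ
v_2 = (-17, 4, 4, 0)ᵀ
v_3 = (0, 1, 0, 0)ᵀ

Let N = A − (-2)·I. We want v_3 with N^3 v_3 = 0 but N^2 v_3 ≠ 0; then v_{j-1} := N · v_j for j = 3, …, 2.

Pick v_3 = (0, 1, 0, 0)ᵀ.
Then v_2 = N · v_3 = (-17, 4, 4, 0)ᵀ.
Then v_1 = N · v_2 = (4, -1, -1, 0)ᵀ.

Sanity check: (A − (-2)·I) v_1 = (0, 0, 0, 0)ᵀ = 0. ✓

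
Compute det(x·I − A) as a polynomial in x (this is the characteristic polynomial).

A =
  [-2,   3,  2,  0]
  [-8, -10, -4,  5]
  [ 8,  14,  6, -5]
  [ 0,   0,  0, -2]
x^4 + 8*x^3 + 24*x^2 + 32*x + 16

Expanding det(x·I − A) (e.g. by cofactor expansion or by noting that A is similar to its Jordan form J, which has the same characteristic polynomial as A) gives
  χ_A(x) = x^4 + 8*x^3 + 24*x^2 + 32*x + 16
which factors as (x + 2)^4. The eigenvalues (with algebraic multiplicities) are λ = -2 with multiplicity 4.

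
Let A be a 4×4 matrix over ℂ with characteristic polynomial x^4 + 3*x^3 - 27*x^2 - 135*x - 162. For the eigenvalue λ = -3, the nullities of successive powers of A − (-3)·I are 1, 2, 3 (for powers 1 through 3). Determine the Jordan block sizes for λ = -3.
Block sizes for λ = -3: [3]

From the dimensions of kernels of powers, the number of Jordan blocks of size at least j is d_j − d_{j−1} where d_j = dim ker(N^j) (with d_0 = 0). Computing the differences gives [1, 1, 1].
The number of blocks of size exactly k is (#blocks of size ≥ k) − (#blocks of size ≥ k + 1), so the partition is: 1 block(s) of size 3.
In nonincreasing order the block sizes are [3].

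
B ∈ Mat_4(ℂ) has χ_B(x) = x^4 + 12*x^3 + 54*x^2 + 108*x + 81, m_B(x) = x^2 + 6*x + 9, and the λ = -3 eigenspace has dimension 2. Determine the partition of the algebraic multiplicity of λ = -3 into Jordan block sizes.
Block sizes for λ = -3: [2, 2]

Step 1 — from the characteristic polynomial, algebraic multiplicity of λ = -3 is 4. From dim ker(B − (-3)·I) = 2, there are exactly 2 Jordan blocks for λ = -3.
Step 2 — from the minimal polynomial, the factor (x + 3)^2 tells us the largest block for λ = -3 has size 2.
Step 3 — with total size 4, 2 blocks, and largest block 2, the block sizes (in nonincreasing order) are [2, 2].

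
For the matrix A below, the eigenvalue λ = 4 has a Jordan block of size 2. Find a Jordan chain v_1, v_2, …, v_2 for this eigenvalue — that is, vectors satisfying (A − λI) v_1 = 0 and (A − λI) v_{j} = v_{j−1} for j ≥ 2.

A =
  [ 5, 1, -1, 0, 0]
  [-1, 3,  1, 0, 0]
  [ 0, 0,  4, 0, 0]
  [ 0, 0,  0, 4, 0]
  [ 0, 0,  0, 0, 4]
A Jordan chain for λ = 4 of length 2:
v_1 = (1, -1, 0, 0, 0)ᵀ
v_2 = (1, 0, 0, 0, 0)ᵀ

Let N = A − (4)·I. We want v_2 with N^2 v_2 = 0 but N^1 v_2 ≠ 0; then v_{j-1} := N · v_j for j = 2, …, 2.

Pick v_2 = (1, 0, 0, 0, 0)ᵀ.
Then v_1 = N · v_2 = (1, -1, 0, 0, 0)ᵀ.

Sanity check: (A − (4)·I) v_1 = (0, 0, 0, 0, 0)ᵀ = 0. ✓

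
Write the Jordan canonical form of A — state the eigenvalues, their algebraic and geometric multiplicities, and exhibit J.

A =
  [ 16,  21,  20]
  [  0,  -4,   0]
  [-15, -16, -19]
J_2(-4) ⊕ J_1(1)

The characteristic polynomial is
  det(x·I − A) = x^3 + 7*x^2 + 8*x - 16 = (x - 1)*(x + 4)^2

Eigenvalues and multiplicities (the geometric multiplicity of λ is n − rank(A − λI), which equals the number of Jordan blocks for λ):
  λ = -4: algebraic multiplicity = 2, geometric multiplicity = 1
  λ = 1: algebraic multiplicity = 1, geometric multiplicity = 1

Determining the block sizes for each eigenvalue:
  λ = -4: one block (gm = 1), so the single block has size am = 2 → block sizes [2]
  λ = 1: one block (gm = 1), so the single block has size am = 1 → block sizes [1]

Assembling the blocks gives a Jordan form
J =
  [-4,  1, 0]
  [ 0, -4, 0]
  [ 0,  0, 1]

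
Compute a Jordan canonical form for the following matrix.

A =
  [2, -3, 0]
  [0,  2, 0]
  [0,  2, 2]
J_2(2) ⊕ J_1(2)

The characteristic polynomial is
  det(x·I − A) = x^3 - 6*x^2 + 12*x - 8 = (x - 2)^3

Eigenvalues and multiplicities (the geometric multiplicity of λ is n − rank(A − λI), which equals the number of Jordan blocks for λ):
  λ = 2: algebraic multiplicity = 3, geometric multiplicity = 2

Determining the block sizes for each eigenvalue:
  λ = 2: 2 blocks summing to 3 forces exactly one block of size 2 and the rest size 1 → block sizes [2, 1]

Assembling the blocks gives a Jordan form
J =
  [2, 1, 0]
  [0, 2, 0]
  [0, 0, 2]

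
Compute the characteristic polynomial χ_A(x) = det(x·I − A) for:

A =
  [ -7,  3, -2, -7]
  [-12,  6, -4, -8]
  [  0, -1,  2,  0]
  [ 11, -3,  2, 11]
x^4 - 12*x^3 + 52*x^2 - 96*x + 64

Expanding det(x·I − A) (e.g. by cofactor expansion or by noting that A is similar to its Jordan form J, which has the same characteristic polynomial as A) gives
  χ_A(x) = x^4 - 12*x^3 + 52*x^2 - 96*x + 64
which factors as (x - 4)^2*(x - 2)^2. The eigenvalues (with algebraic multiplicities) are λ = 2 with multiplicity 2, λ = 4 with multiplicity 2.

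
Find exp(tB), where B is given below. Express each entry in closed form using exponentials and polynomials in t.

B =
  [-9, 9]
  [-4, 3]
e^{tB} =
  [-6*t*exp(-3*t) + exp(-3*t), 9*t*exp(-3*t)]
  [-4*t*exp(-3*t), 6*t*exp(-3*t) + exp(-3*t)]

Strategy: write B = P · J · P⁻¹ where J is a Jordan canonical form, so e^{tB} = P · e^{tJ} · P⁻¹, and e^{tJ} can be computed block-by-block.

B has Jordan form
J =
  [-3,  1]
  [ 0, -3]
(up to reordering of blocks).

Per-block formulas:
  For a 2×2 Jordan block J_2(-3): exp(t · J_2(-3)) = e^(-3t)·(I + t·N), where N is the 2×2 nilpotent shift.

After assembling e^{tJ} and conjugating by P, we get:

e^{tB} =
  [-6*t*exp(-3*t) + exp(-3*t), 9*t*exp(-3*t)]
  [-4*t*exp(-3*t), 6*t*exp(-3*t) + exp(-3*t)]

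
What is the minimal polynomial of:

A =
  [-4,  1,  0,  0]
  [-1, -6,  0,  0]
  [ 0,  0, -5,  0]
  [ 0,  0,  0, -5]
x^2 + 10*x + 25

The characteristic polynomial is χ_A(x) = (x + 5)^4, so the eigenvalues are known. The minimal polynomial is
  m_A(x) = Π_λ (x − λ)^{k_λ}
where k_λ is the size of the *largest* Jordan block for λ (equivalently, the smallest k with (A − λI)^k v = 0 for every generalised eigenvector v of λ).

  λ = -5: largest Jordan block has size 2, contributing (x + 5)^2

So m_A(x) = (x + 5)^2 = x^2 + 10*x + 25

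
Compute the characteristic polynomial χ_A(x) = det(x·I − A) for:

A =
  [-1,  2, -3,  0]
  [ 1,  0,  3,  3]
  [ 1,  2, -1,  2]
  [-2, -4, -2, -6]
x^4 + 8*x^3 + 24*x^2 + 32*x + 16

Expanding det(x·I − A) (e.g. by cofactor expansion or by noting that A is similar to its Jordan form J, which has the same characteristic polynomial as A) gives
  χ_A(x) = x^4 + 8*x^3 + 24*x^2 + 32*x + 16
which factors as (x + 2)^4. The eigenvalues (with algebraic multiplicities) are λ = -2 with multiplicity 4.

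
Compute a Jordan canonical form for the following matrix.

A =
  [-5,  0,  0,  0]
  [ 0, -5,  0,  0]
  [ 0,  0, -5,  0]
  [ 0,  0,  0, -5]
J_1(-5) ⊕ J_1(-5) ⊕ J_1(-5) ⊕ J_1(-5)

The characteristic polynomial is
  det(x·I − A) = x^4 + 20*x^3 + 150*x^2 + 500*x + 625 = (x + 5)^4

Eigenvalues and multiplicities (the geometric multiplicity of λ is n − rank(A − λI), which equals the number of Jordan blocks for λ):
  λ = -5: algebraic multiplicity = 4, geometric multiplicity = 4

Determining the block sizes for each eigenvalue:
  λ = -5: gm = am = 4, so every block has size 1 → block sizes [1, 1, 1, 1]

Assembling the blocks gives a Jordan form
J =
  [-5,  0,  0,  0]
  [ 0, -5,  0,  0]
  [ 0,  0, -5,  0]
  [ 0,  0,  0, -5]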